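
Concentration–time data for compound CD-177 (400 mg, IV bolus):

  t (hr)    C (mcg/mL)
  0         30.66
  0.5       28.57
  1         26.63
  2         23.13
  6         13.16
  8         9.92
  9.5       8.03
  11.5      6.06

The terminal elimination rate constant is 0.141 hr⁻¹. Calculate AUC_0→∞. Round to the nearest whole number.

AUC = 220 mcg/mL·hr

Trapezoidal AUC_0→11.5:
  [0→0.5]: (30.66+28.57)/2 × 0.5 = 14.8075
  [0.5→1]: (28.57+26.63)/2 × 0.5 = 13.8
  [1→2]: (26.63+23.13)/2 × 1 = 24.88
  [2→6]: (23.13+13.16)/2 × 4 = 72.58
  [6→8]: (13.16+9.92)/2 × 2 = 23.08
  [8→9.5]: (9.92+8.03)/2 × 1.5 = 13.4625
  [9.5→11.5]: (8.03+6.06)/2 × 2 = 14.09
  Sum = 176.7 mcg/mL·hr
Extrapolated tail: C_last / k_e = 6.06 / 0.141 = 42.979
AUC_0→∞ = 176.7 + 42.979 = 219.679 mcg/mL·hr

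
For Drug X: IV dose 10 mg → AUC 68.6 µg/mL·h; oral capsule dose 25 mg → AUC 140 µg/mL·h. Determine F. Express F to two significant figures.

F = (AUC_ev / D_ev) / (AUC_iv / D_iv)
  = (140/25) / (68.6/10)
  = 5.6 / 6.86 = 0.8163

F = 0.82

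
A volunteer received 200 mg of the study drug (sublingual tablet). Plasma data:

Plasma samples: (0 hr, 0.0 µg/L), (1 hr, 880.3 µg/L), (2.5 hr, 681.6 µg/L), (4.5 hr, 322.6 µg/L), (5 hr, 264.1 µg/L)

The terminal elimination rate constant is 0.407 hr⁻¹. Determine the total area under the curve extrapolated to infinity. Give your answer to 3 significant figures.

AUC = 3410 µg/L·hr

Trapezoidal AUC_0→5:
  [0→1]: (0.0+880.3)/2 × 1 = 440.15
  [1→2.5]: (880.3+681.6)/2 × 1.5 = 1171.425
  [2.5→4.5]: (681.6+322.6)/2 × 2 = 1004.2
  [4.5→5]: (322.6+264.1)/2 × 0.5 = 146.675
  Sum = 2762.45 µg/L·hr
Extrapolated tail: C_last / k_e = 264.1 / 0.407 = 648.894
AUC_0→∞ = 2762.45 + 648.894 = 3411.344 µg/L·hr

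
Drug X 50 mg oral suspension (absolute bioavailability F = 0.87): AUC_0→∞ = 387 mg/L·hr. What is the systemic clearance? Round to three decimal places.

CL = 0.112 L/hr

CL = F × Dose / AUC_0→∞
   = 0.87 × 50 / 387 = 0.112403 L/hr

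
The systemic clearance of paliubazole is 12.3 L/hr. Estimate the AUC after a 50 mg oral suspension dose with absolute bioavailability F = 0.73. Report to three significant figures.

AUC_0→∞ = F × Dose / CL
        = 0.73 × 50 / 12.3 = 2.96748 mg/L·hr

AUC = 2.97 mg/L·hr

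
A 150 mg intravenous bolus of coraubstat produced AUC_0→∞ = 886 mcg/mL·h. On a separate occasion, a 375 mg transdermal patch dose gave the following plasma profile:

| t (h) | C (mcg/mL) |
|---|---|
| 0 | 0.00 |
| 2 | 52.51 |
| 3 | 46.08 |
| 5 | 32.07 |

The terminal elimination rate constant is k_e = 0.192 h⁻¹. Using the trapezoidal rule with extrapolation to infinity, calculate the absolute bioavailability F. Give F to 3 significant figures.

Trapezoidal AUC_0→5 (transdermal patch):
  [0→2]: (0.00+52.51)/2 × 2 = 52.51
  [2→3]: (52.51+46.08)/2 × 1 = 49.295
  [3→5]: (46.08+32.07)/2 × 2 = 78.15
  Sum = 179.955 mcg/mL·h
Tail: C_last/k_e = 32.07/0.192 = 167.031
AUC_0→∞ (transdermal patch) = 179.955 + 167.031 = 346.986 mcg/mL·h
F = (AUC_ev/D_ev)/(AUC_iv/D_iv) = (346.986/375)/(886/150) = 0.925296/5.90667 = 0.1567

F = 0.157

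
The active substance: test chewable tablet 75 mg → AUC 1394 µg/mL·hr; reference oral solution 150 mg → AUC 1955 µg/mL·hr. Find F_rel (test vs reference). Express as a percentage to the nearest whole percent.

F_rel = (AUC_test/D_test) / (AUC_ref/D_ref)
      = (1394/75) / (1955/150)
      = 18.5867 / 13.0333 = 1.4261 = 142.61%

F_rel = 143%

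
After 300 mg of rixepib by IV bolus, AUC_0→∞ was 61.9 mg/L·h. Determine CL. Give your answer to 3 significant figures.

CL = 4.85 L/h

CL = Dose_iv / AUC_0→∞
   = 300 / 61.9 = 4.84653 L/h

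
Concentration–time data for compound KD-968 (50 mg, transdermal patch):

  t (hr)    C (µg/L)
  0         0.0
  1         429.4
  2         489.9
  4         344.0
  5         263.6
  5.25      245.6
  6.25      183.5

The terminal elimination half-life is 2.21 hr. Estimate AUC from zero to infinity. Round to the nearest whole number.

AUC = 2675 µg/L·hr

Trapezoidal AUC_0→6.25:
  [0→1]: (0.0+429.4)/2 × 1 = 214.7
  [1→2]: (429.4+489.9)/2 × 1 = 459.65
  [2→4]: (489.9+344.0)/2 × 2 = 833.9
  [4→5]: (344.0+263.6)/2 × 1 = 303.8
  [5→5.25]: (263.6+245.6)/2 × 0.25 = 63.65
  [5.25→6.25]: (245.6+183.5)/2 × 1 = 214.55
  Sum = 2090.25 µg/L·hr
k_e = ln2 / t½ = 0.693147 / 2.21 = 0.3136 hr^-1
Extrapolated tail: C_last / k_e = 183.5 / 0.3136 = 585.140
AUC_0→∞ = 2090.25 + 585.140 = 2675.39 µg/L·hr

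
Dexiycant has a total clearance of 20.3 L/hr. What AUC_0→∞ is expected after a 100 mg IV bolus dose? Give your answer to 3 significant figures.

AUC_0→∞ = Dose_iv / CL
        = 100 / 20.3 = 4.92611 mg/L·hr

AUC = 4.93 mg/L·hr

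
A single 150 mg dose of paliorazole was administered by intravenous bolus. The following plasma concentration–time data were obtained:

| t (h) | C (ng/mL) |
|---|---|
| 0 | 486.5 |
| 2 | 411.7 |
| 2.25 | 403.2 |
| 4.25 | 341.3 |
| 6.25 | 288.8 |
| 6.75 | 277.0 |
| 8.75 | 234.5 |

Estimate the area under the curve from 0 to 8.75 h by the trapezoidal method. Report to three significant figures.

Trapezoidal AUC_0→8.75:
  [0→2]: (486.5+411.7)/2 × 2 = 898.2
  [2→2.25]: (411.7+403.2)/2 × 0.25 = 101.8625
  [2.25→4.25]: (403.2+341.3)/2 × 2 = 744.5
  [4.25→6.25]: (341.3+288.8)/2 × 2 = 630.1
  [6.25→6.75]: (288.8+277.0)/2 × 0.5 = 141.45
  [6.75→8.75]: (277.0+234.5)/2 × 2 = 511.5
  Sum = 3027.6125 ng/mL·h

AUC = 3030 ng/mL·h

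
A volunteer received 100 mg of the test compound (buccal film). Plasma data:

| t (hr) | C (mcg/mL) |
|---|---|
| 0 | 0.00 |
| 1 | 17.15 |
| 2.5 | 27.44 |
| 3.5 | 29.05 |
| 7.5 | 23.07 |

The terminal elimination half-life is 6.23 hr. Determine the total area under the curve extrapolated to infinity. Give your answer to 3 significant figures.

Trapezoidal AUC_0→7.5:
  [0→1]: (0.00+17.15)/2 × 1 = 8.575
  [1→2.5]: (17.15+27.44)/2 × 1.5 = 33.4425
  [2.5→3.5]: (27.44+29.05)/2 × 1 = 28.245
  [3.5→7.5]: (29.05+23.07)/2 × 4 = 104.24
  Sum = 174.5025 mcg/mL·hr
k_e = ln2 / t½ = 0.693147 / 6.23 = 0.1113 hr^-1
Extrapolated tail: C_last / k_e = 23.07 / 0.1113 = 207.278
AUC_0→∞ = 174.5025 + 207.278 = 381.7805 mcg/mL·hr

AUC = 382 mcg/mL·hr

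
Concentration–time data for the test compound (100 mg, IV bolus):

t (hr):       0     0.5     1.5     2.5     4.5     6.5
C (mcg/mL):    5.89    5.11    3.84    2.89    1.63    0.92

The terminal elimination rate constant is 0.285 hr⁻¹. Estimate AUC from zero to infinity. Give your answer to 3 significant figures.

Trapezoidal AUC_0→6.5:
  [0→0.5]: (5.89+5.11)/2 × 0.5 = 2.75
  [0.5→1.5]: (5.11+3.84)/2 × 1 = 4.475
  [1.5→2.5]: (3.84+2.89)/2 × 1 = 3.365
  [2.5→4.5]: (2.89+1.63)/2 × 2 = 4.52
  [4.5→6.5]: (1.63+0.92)/2 × 2 = 2.55
  Sum = 17.66 mcg/mL·hr
Extrapolated tail: C_last / k_e = 0.92 / 0.285 = 3.228
AUC_0→∞ = 17.66 + 3.228 = 20.888 mcg/mL·hr

AUC = 20.9 mcg/mL·hr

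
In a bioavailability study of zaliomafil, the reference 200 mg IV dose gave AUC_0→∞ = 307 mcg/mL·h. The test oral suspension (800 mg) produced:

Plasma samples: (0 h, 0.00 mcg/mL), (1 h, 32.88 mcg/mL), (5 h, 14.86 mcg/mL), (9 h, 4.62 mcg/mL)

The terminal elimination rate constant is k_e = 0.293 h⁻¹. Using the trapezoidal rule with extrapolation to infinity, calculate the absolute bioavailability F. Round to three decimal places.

F = 0.136

Trapezoidal AUC_0→9 (oral suspension):
  [0→1]: (0.00+32.88)/2 × 1 = 16.44
  [1→5]: (32.88+14.86)/2 × 4 = 95.48
  [5→9]: (14.86+4.62)/2 × 4 = 38.96
  Sum = 150.88 mcg/mL·h
Tail: C_last/k_e = 4.62/0.293 = 15.768
AUC_0→∞ (oral suspension) = 150.88 + 15.768 = 166.648 mcg/mL·h
F = (AUC_ev/D_ev)/(AUC_iv/D_iv) = (166.648/800)/(307/200) = 0.20831/1.535 = 0.1357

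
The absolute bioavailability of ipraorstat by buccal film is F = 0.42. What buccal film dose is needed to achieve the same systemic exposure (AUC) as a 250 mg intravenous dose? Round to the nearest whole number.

For equal systemic exposure: F × D_ev = D_iv
D_ev = D_iv / F = 250 / 0.42 = 595.238 mg

D_buccal = 595 mg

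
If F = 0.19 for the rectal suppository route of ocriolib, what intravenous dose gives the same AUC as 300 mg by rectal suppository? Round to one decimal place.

D_iv = 57.0 mg

Systemic exposure from an extravascular dose = F × D_ev, so the equivalent IV dose is F × D_ev.
D_iv = F × D_ev = 0.19 × 300 = 57 mg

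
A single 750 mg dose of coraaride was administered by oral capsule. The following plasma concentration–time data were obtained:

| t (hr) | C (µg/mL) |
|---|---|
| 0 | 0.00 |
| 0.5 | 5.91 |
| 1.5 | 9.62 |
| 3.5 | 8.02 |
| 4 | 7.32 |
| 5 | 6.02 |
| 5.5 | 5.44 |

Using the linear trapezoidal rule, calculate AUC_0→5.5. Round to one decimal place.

Trapezoidal AUC_0→5.5:
  [0→0.5]: (0.00+5.91)/2 × 0.5 = 1.4775
  [0.5→1.5]: (5.91+9.62)/2 × 1 = 7.765
  [1.5→3.5]: (9.62+8.02)/2 × 2 = 17.64
  [3.5→4]: (8.02+7.32)/2 × 0.5 = 3.835
  [4→5]: (7.32+6.02)/2 × 1 = 6.67
  [5→5.5]: (6.02+5.44)/2 × 0.5 = 2.865
  Sum = 40.2525 µg/mL·hr

AUC = 40.3 µg/mL·hr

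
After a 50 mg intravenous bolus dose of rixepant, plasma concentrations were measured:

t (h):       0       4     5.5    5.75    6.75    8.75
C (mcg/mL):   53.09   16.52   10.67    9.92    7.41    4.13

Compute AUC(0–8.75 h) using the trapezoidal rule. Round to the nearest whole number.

Trapezoidal AUC_0→8.75:
  [0→4]: (53.09+16.52)/2 × 4 = 139.22
  [4→5.5]: (16.52+10.67)/2 × 1.5 = 20.3925
  [5.5→5.75]: (10.67+9.92)/2 × 0.25 = 2.57375
  [5.75→6.75]: (9.92+7.41)/2 × 1 = 8.665
  [6.75→8.75]: (7.41+4.13)/2 × 2 = 11.54
  Sum = 182.39125 mcg/mL·h

AUC = 182 mcg/mL·h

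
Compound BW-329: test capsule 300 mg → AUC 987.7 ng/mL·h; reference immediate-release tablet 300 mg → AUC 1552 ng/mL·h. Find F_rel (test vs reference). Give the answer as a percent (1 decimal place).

F_rel = (AUC_test/D_test) / (AUC_ref/D_ref)
      = (987.7/300) / (1552/300)
      = 3.29233 / 5.17333 = 0.6364 = 63.64%

F_rel = 63.6%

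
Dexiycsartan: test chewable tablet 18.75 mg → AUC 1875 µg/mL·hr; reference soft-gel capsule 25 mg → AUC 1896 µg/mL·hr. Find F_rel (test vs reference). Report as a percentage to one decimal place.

F_rel = 131.9%

F_rel = (AUC_test/D_test) / (AUC_ref/D_ref)
      = (1875/18.75) / (1896/25)
      = 100 / 75.84 = 1.3186 = 131.86%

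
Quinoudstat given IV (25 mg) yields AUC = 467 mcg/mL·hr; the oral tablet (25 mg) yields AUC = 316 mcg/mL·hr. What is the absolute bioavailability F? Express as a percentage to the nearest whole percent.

F = (AUC_ev / D_ev) / (AUC_iv / D_iv)
  = (316/25) / (467/25)
  = 12.64 / 18.68 = 0.6767
  = 67.67%

F = 68%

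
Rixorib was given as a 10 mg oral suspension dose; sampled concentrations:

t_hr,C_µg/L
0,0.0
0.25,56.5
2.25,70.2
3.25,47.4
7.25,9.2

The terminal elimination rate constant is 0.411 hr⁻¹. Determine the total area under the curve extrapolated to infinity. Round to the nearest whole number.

AUC = 328 µg/L·hr

Trapezoidal AUC_0→7.25:
  [0→0.25]: (0.0+56.5)/2 × 0.25 = 7.0625
  [0.25→2.25]: (56.5+70.2)/2 × 2 = 126.7
  [2.25→3.25]: (70.2+47.4)/2 × 1 = 58.8
  [3.25→7.25]: (47.4+9.2)/2 × 4 = 113.2
  Sum = 305.7625 µg/L·hr
Extrapolated tail: C_last / k_e = 9.2 / 0.411 = 22.384
AUC_0→∞ = 305.7625 + 22.384 = 328.1465 µg/L·hr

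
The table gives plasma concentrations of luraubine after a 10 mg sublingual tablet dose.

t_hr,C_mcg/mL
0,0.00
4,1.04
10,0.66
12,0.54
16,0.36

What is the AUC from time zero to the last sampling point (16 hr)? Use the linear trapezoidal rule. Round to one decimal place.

Trapezoidal AUC_0→16:
  [0→4]: (0.00+1.04)/2 × 4 = 2.08
  [4→10]: (1.04+0.66)/2 × 6 = 5.1
  [10→12]: (0.66+0.54)/2 × 2 = 1.2
  [12→16]: (0.54+0.36)/2 × 4 = 1.8
  Sum = 10.18 mcg/mL·hr

AUC = 10.2 mcg/mL·hr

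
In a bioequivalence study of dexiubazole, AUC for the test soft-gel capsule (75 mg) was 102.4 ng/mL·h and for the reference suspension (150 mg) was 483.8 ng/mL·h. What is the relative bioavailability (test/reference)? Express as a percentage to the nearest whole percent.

F_rel = 42%

F_rel = (AUC_test/D_test) / (AUC_ref/D_ref)
      = (102.4/75) / (483.8/150)
      = 1.36533 / 3.22533 = 0.4233 = 42.33%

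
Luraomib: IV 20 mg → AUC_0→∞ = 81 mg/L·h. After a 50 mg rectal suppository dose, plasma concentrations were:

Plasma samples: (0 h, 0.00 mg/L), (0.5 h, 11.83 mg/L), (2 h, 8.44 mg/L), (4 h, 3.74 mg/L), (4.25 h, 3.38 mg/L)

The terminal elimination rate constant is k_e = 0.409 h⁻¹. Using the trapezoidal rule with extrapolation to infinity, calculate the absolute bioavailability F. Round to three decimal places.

Trapezoidal AUC_0→4.25 (rectal suppository):
  [0→0.5]: (0.00+11.83)/2 × 0.5 = 2.9575
  [0.5→2]: (11.83+8.44)/2 × 1.5 = 15.2025
  [2→4]: (8.44+3.74)/2 × 2 = 12.18
  [4→4.25]: (3.74+3.38)/2 × 0.25 = 0.89
  Sum = 31.23 mg/L·h
Tail: C_last/k_e = 3.38/0.409 = 8.264
AUC_0→∞ (rectal suppository) = 31.23 + 8.264 = 39.494 mg/L·h
F = (AUC_ev/D_ev)/(AUC_iv/D_iv) = (39.494/50)/(81/20) = 0.78988/4.05 = 0.1950

F = 0.195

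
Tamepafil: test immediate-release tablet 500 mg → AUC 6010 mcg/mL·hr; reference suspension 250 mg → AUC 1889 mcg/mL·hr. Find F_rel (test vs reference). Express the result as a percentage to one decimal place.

F_rel = (AUC_test/D_test) / (AUC_ref/D_ref)
      = (6010/500) / (1889/250)
      = 12.02 / 7.556 = 1.5908 = 159.08%

F_rel = 159.1%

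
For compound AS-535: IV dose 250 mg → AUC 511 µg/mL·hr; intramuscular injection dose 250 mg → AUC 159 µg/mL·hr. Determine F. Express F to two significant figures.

F = (AUC_ev / D_ev) / (AUC_iv / D_iv)
  = (159/250) / (511/250)
  = 0.636 / 2.044 = 0.3112

F = 0.31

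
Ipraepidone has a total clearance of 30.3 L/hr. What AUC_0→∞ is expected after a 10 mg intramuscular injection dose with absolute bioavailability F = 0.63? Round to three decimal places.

AUC = 0.208 mg/L·hr

AUC_0→∞ = F × Dose / CL
        = 0.63 × 10 / 30.3 = 0.207921 mg/L·hr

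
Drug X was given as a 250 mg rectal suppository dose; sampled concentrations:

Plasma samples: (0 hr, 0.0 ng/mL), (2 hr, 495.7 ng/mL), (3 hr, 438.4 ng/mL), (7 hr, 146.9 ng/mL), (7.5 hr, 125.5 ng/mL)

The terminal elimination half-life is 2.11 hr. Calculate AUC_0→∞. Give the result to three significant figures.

Trapezoidal AUC_0→7.5:
  [0→2]: (0.0+495.7)/2 × 2 = 495.7
  [2→3]: (495.7+438.4)/2 × 1 = 467.05
  [3→7]: (438.4+146.9)/2 × 4 = 1170.6
  [7→7.5]: (146.9+125.5)/2 × 0.5 = 68.1
  Sum = 2201.45 ng/mL·hr
k_e = ln2 / t½ = 0.693147 / 2.11 = 0.3285 hr^-1
Extrapolated tail: C_last / k_e = 125.5 / 0.3285 = 382.040
AUC_0→∞ = 2201.45 + 382.040 = 2583.49 ng/mL·hr

AUC = 2580 ng/mL·hr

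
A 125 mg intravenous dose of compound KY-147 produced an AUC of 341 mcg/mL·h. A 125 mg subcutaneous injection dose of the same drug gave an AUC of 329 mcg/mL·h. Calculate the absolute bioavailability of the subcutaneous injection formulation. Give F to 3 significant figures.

F = (AUC_ev / D_ev) / (AUC_iv / D_iv)
  = (329/125) / (341/125)
  = 2.632 / 2.728 = 0.9648

F = 0.965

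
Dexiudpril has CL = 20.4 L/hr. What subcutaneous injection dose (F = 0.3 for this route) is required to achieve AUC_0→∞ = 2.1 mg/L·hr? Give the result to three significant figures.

Dose = CL × AUC_0→∞ / F
     = 20.4 × 2.1 / 0.3 = 142.8 mg

Dose = 143 mg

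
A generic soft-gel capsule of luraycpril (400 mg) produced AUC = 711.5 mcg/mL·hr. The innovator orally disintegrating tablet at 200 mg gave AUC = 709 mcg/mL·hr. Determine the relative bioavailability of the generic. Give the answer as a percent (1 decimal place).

F_rel = 50.2%

F_rel = (AUC_test/D_test) / (AUC_ref/D_ref)
      = (711.5/400) / (709/200)
      = 1.77875 / 3.545 = 0.5018 = 50.18%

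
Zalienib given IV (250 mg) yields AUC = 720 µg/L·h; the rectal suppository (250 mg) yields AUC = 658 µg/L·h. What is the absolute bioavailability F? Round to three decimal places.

F = (AUC_ev / D_ev) / (AUC_iv / D_iv)
  = (658/250) / (720/250)
  = 2.632 / 2.88 = 0.9139

F = 0.914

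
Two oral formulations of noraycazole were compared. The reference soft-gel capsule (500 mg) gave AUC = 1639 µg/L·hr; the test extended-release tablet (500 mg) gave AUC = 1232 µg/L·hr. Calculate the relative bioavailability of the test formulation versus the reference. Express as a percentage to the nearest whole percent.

F_rel = 75%

F_rel = (AUC_test/D_test) / (AUC_ref/D_ref)
      = (1232/500) / (1639/500)
      = 2.464 / 3.278 = 0.7517 = 75.17%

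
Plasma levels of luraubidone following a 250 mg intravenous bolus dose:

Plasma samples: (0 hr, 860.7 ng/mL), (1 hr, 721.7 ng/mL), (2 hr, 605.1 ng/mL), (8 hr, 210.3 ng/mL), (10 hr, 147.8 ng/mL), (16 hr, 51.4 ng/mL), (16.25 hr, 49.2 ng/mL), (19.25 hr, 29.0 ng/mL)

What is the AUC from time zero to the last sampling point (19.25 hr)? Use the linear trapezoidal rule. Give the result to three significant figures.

AUC = 4990 ng/mL·hr

Trapezoidal AUC_0→19.25:
  [0→1]: (860.7+721.7)/2 × 1 = 791.2
  [1→2]: (721.7+605.1)/2 × 1 = 663.4
  [2→8]: (605.1+210.3)/2 × 6 = 2446.2
  [8→10]: (210.3+147.8)/2 × 2 = 358.1
  [10→16]: (147.8+51.4)/2 × 6 = 597.6
  [16→16.25]: (51.4+49.2)/2 × 0.25 = 12.575
  [16.25→19.25]: (49.2+29.0)/2 × 3 = 117.3
  Sum = 4986.375 ng/mL·hr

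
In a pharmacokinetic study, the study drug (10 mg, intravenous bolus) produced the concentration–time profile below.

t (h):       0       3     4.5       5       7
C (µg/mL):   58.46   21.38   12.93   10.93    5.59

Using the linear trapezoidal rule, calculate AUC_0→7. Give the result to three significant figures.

AUC = 168 µg/mL·h

Trapezoidal AUC_0→7:
  [0→3]: (58.46+21.38)/2 × 3 = 119.76
  [3→4.5]: (21.38+12.93)/2 × 1.5 = 25.7325
  [4.5→5]: (12.93+10.93)/2 × 0.5 = 5.965
  [5→7]: (10.93+5.59)/2 × 2 = 16.52
  Sum = 167.9775 µg/mL·h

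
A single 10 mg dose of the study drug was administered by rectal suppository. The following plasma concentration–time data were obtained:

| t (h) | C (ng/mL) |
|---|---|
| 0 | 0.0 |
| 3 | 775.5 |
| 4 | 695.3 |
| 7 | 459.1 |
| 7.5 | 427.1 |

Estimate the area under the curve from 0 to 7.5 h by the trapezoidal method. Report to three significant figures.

AUC = 3850 ng/mL·h

Trapezoidal AUC_0→7.5:
  [0→3]: (0.0+775.5)/2 × 3 = 1163.25
  [3→4]: (775.5+695.3)/2 × 1 = 735.4
  [4→7]: (695.3+459.1)/2 × 3 = 1731.6
  [7→7.5]: (459.1+427.1)/2 × 0.5 = 221.55
  Sum = 3851.8 ng/mL·h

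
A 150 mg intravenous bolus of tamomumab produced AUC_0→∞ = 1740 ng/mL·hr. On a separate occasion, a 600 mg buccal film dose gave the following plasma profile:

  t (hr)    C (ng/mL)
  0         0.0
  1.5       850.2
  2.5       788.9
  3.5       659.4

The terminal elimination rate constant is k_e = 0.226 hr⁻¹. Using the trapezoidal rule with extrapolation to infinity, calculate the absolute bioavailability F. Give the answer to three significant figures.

Trapezoidal AUC_0→3.5 (buccal film):
  [0→1.5]: (0.0+850.2)/2 × 1.5 = 637.65
  [1.5→2.5]: (850.2+788.9)/2 × 1 = 819.55
  [2.5→3.5]: (788.9+659.4)/2 × 1 = 724.15
  Sum = 2181.35 ng/mL·hr
Tail: C_last/k_e = 659.4/0.226 = 2917.699
AUC_0→∞ (buccal film) = 2181.35 + 2917.699 = 5099.049 ng/mL·hr
F = (AUC_ev/D_ev)/(AUC_iv/D_iv) = (5099.049/600)/(1740/150) = 8.498415/11.6 = 0.7326

F = 0.733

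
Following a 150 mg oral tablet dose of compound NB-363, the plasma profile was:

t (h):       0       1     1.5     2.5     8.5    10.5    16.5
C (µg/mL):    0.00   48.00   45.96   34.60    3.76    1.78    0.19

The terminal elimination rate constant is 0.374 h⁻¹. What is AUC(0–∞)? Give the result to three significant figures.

AUC = 215 µg/mL·h

Trapezoidal AUC_0→16.5:
  [0→1]: (0.00+48.00)/2 × 1 = 24.0
  [1→1.5]: (48.00+45.96)/2 × 0.5 = 23.49
  [1.5→2.5]: (45.96+34.60)/2 × 1 = 40.28
  [2.5→8.5]: (34.60+3.76)/2 × 6 = 115.08
  [8.5→10.5]: (3.76+1.78)/2 × 2 = 5.54
  [10.5→16.5]: (1.78+0.19)/2 × 6 = 5.91
  Sum = 214.3 µg/mL·h
Extrapolated tail: C_last / k_e = 0.19 / 0.374 = 0.508
AUC_0→∞ = 214.3 + 0.508 = 214.808 µg/mL·h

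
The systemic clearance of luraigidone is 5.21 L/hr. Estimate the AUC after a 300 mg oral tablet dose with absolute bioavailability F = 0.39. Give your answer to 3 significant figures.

AUC = 22.5 mg/L·hr

AUC_0→∞ = F × Dose / CL
        = 0.39 × 300 / 5.21 = 22.4568 mg/L·hr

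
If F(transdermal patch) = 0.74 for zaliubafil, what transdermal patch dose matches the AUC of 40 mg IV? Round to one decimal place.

D_transdermal = 54.1 mg

For equal systemic exposure: F × D_ev = D_iv
D_ev = D_iv / F = 40 / 0.74 = 54.0541 mg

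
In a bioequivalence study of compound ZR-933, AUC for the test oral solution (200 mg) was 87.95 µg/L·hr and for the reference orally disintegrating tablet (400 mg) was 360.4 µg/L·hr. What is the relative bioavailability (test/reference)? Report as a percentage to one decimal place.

F_rel = (AUC_test/D_test) / (AUC_ref/D_ref)
      = (87.95/200) / (360.4/400)
      = 0.43975 / 0.901 = 0.4881 = 48.81%

F_rel = 48.8%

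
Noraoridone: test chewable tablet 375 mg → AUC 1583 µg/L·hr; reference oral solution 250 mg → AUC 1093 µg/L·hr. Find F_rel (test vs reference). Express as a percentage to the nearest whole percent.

F_rel = 97%

F_rel = (AUC_test/D_test) / (AUC_ref/D_ref)
      = (1583/375) / (1093/250)
      = 4.22133 / 4.372 = 0.9655 = 96.55%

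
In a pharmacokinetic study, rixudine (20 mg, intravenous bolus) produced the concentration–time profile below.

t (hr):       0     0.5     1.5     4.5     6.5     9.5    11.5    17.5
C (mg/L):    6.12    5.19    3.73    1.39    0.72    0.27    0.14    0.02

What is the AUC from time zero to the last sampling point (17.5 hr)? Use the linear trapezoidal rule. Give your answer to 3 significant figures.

Trapezoidal AUC_0→17.5:
  [0→0.5]: (6.12+5.19)/2 × 0.5 = 2.8275
  [0.5→1.5]: (5.19+3.73)/2 × 1 = 4.46
  [1.5→4.5]: (3.73+1.39)/2 × 3 = 7.68
  [4.5→6.5]: (1.39+0.72)/2 × 2 = 2.11
  [6.5→9.5]: (0.72+0.27)/2 × 3 = 1.485
  [9.5→11.5]: (0.27+0.14)/2 × 2 = 0.41
  [11.5→17.5]: (0.14+0.02)/2 × 6 = 0.48
  Sum = 19.4525 mg/L·hr

AUC = 19.5 mg/L·hr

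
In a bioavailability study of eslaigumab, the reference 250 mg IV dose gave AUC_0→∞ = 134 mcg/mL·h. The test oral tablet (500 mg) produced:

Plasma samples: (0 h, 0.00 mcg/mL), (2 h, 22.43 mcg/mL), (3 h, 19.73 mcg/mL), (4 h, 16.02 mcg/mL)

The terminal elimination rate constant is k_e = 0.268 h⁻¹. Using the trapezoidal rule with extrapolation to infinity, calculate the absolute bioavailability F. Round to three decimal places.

F = 0.452

Trapezoidal AUC_0→4 (oral tablet):
  [0→2]: (0.00+22.43)/2 × 2 = 22.43
  [2→3]: (22.43+19.73)/2 × 1 = 21.08
  [3→4]: (19.73+16.02)/2 × 1 = 17.875
  Sum = 61.385 mcg/mL·h
Tail: C_last/k_e = 16.02/0.268 = 59.776
AUC_0→∞ (oral tablet) = 61.385 + 59.776 = 121.161 mcg/mL·h
F = (AUC_ev/D_ev)/(AUC_iv/D_iv) = (121.161/500)/(134/250) = 0.242322/0.536 = 0.4521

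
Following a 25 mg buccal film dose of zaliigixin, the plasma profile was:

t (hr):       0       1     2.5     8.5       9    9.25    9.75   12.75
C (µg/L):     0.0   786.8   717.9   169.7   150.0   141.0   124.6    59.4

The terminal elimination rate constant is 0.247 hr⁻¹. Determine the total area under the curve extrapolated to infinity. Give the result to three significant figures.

AUC = 4880 µg/L·hr

Trapezoidal AUC_0→12.75:
  [0→1]: (0.0+786.8)/2 × 1 = 393.4
  [1→2.5]: (786.8+717.9)/2 × 1.5 = 1128.525
  [2.5→8.5]: (717.9+169.7)/2 × 6 = 2662.8
  [8.5→9]: (169.7+150.0)/2 × 0.5 = 79.925
  [9→9.25]: (150.0+141.0)/2 × 0.25 = 36.375
  [9.25→9.75]: (141.0+124.6)/2 × 0.5 = 66.4
  [9.75→12.75]: (124.6+59.4)/2 × 3 = 276.0
  Sum = 4643.425 µg/L·hr
Extrapolated tail: C_last / k_e = 59.4 / 0.247 = 240.486
AUC_0→∞ = 4643.425 + 240.486 = 4883.911 µg/L·hr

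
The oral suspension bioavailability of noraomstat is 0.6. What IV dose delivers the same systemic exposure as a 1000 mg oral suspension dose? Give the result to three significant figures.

Systemic exposure from an extravascular dose = F × D_ev, so the equivalent IV dose is F × D_ev.
D_iv = F × D_ev = 0.6 × 1000 = 600 mg

D_iv = 600 mg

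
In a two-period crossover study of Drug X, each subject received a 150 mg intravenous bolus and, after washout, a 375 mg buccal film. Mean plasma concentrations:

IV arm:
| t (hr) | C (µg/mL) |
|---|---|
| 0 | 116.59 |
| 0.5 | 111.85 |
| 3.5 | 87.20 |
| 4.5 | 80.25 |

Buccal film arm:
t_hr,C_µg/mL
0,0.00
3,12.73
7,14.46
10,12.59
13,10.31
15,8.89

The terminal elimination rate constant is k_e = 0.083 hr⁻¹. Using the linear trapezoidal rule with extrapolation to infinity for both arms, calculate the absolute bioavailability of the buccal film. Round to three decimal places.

F = 0.078

Trapezoidal AUC_0→4.5 (IV):
  [0→0.5]: (116.59+111.85)/2 × 0.5 = 57.11
  [0.5→3.5]: (111.85+87.20)/2 × 3 = 298.575
  [3.5→4.5]: (87.20+80.25)/2 × 1 = 83.725
  Sum = 439.41 µg/mL·hr
IV tail: 80.25/0.083 = 966.867; AUC_iv,0→∞ = 439.41 + 966.867 = 1406.277 µg/mL·hr
Trapezoidal AUC_0→15 (buccal film):
  [0→3]: (0.00+12.73)/2 × 3 = 19.095
  [3→7]: (12.73+14.46)/2 × 4 = 54.38
  [7→10]: (14.46+12.59)/2 × 3 = 40.575
  [10→13]: (12.59+10.31)/2 × 3 = 34.35
  [13→15]: (10.31+8.89)/2 × 2 = 19.2
  Sum = 167.6 µg/mL·hr
buccal film tail: 8.89/0.083 = 107.108; AUC_ev,0→∞ = 167.6 + 107.108 = 274.708 µg/mL·hr
F = (AUC_ev/D_ev)/(AUC_iv/D_iv) = (274.708/375)/(1406.277/150) = 0.732555/9.37518 = 0.0781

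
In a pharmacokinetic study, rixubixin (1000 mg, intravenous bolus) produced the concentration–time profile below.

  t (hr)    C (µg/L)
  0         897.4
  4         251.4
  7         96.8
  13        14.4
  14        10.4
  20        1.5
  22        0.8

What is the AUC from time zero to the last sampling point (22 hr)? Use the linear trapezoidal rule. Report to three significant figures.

Trapezoidal AUC_0→22:
  [0→4]: (897.4+251.4)/2 × 4 = 2297.6
  [4→7]: (251.4+96.8)/2 × 3 = 522.3
  [7→13]: (96.8+14.4)/2 × 6 = 333.6
  [13→14]: (14.4+10.4)/2 × 1 = 12.4
  [14→20]: (10.4+1.5)/2 × 6 = 35.7
  [20→22]: (1.5+0.8)/2 × 2 = 2.3
  Sum = 3203.9 µg/L·hr

AUC = 3200 µg/L·hr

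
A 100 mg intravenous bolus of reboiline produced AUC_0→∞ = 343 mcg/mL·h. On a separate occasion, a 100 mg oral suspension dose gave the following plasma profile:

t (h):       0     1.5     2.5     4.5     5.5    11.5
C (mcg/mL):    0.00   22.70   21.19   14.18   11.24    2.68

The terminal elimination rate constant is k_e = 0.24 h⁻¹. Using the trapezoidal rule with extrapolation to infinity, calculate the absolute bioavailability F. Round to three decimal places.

Trapezoidal AUC_0→11.5 (oral suspension):
  [0→1.5]: (0.00+22.70)/2 × 1.5 = 17.025
  [1.5→2.5]: (22.70+21.19)/2 × 1 = 21.945
  [2.5→4.5]: (21.19+14.18)/2 × 2 = 35.37
  [4.5→5.5]: (14.18+11.24)/2 × 1 = 12.71
  [5.5→11.5]: (11.24+2.68)/2 × 6 = 41.76
  Sum = 128.81 mcg/mL·h
Tail: C_last/k_e = 2.68/0.24 = 11.167
AUC_0→∞ (oral suspension) = 128.81 + 11.167 = 139.977 mcg/mL·h
F = (AUC_ev/D_ev)/(AUC_iv/D_iv) = (139.977/100)/(343/100) = 1.39977/3.43 = 0.4081

F = 0.408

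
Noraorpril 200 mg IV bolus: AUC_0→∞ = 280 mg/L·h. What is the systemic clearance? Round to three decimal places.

CL = Dose_iv / AUC_0→∞
   = 200 / 280 = 0.714286 L/h

CL = 0.714 L/h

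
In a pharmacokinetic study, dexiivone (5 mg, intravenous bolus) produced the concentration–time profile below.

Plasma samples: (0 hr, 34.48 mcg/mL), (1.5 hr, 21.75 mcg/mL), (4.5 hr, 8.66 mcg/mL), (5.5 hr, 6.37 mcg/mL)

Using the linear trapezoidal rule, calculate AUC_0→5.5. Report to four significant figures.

Trapezoidal AUC_0→5.5:
  [0→1.5]: (34.48+21.75)/2 × 1.5 = 42.1725
  [1.5→4.5]: (21.75+8.66)/2 × 3 = 45.615
  [4.5→5.5]: (8.66+6.37)/2 × 1 = 7.515
  Sum = 95.3025 mcg/mL·hr

AUC = 95.30 mcg/mL·hr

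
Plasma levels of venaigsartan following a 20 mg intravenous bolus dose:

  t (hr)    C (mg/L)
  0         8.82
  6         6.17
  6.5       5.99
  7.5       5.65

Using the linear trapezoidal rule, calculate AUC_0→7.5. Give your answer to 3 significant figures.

Trapezoidal AUC_0→7.5:
  [0→6]: (8.82+6.17)/2 × 6 = 44.97
  [6→6.5]: (6.17+5.99)/2 × 0.5 = 3.04
  [6.5→7.5]: (5.99+5.65)/2 × 1 = 5.82
  Sum = 53.83 mg/L·hr

AUC = 53.8 mg/L·hr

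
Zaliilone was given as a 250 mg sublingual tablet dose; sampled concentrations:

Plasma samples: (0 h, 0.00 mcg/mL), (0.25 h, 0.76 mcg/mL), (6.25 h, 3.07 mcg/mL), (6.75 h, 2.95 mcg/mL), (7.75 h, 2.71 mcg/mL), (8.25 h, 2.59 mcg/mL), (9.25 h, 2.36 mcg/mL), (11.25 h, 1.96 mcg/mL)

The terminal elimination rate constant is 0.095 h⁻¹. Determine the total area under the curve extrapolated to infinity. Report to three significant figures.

Trapezoidal AUC_0→11.25:
  [0→0.25]: (0.00+0.76)/2 × 0.25 = 0.095
  [0.25→6.25]: (0.76+3.07)/2 × 6 = 11.49
  [6.25→6.75]: (3.07+2.95)/2 × 0.5 = 1.505
  [6.75→7.75]: (2.95+2.71)/2 × 1 = 2.83
  [7.75→8.25]: (2.71+2.59)/2 × 0.5 = 1.325
  [8.25→9.25]: (2.59+2.36)/2 × 1 = 2.475
  [9.25→11.25]: (2.36+1.96)/2 × 2 = 4.32
  Sum = 24.04 mcg/mL·h
Extrapolated tail: C_last / k_e = 1.96 / 0.095 = 20.632
AUC_0→∞ = 24.04 + 20.632 = 44.672 mcg/mL·h

AUC = 44.7 mcg/mL·h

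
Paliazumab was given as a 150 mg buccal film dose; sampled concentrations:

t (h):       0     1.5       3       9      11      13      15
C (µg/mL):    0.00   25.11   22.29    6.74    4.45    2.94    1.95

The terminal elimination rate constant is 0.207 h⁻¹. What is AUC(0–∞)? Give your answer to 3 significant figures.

Trapezoidal AUC_0→15:
  [0→1.5]: (0.00+25.11)/2 × 1.5 = 18.8325
  [1.5→3]: (25.11+22.29)/2 × 1.5 = 35.55
  [3→9]: (22.29+6.74)/2 × 6 = 87.09
  [9→11]: (6.74+4.45)/2 × 2 = 11.19
  [11→13]: (4.45+2.94)/2 × 2 = 7.39
  [13→15]: (2.94+1.95)/2 × 2 = 4.89
  Sum = 164.9425 µg/mL·h
Extrapolated tail: C_last / k_e = 1.95 / 0.207 = 9.420
AUC_0→∞ = 164.9425 + 9.420 = 174.3625 µg/mL·h

AUC = 174 µg/mL·h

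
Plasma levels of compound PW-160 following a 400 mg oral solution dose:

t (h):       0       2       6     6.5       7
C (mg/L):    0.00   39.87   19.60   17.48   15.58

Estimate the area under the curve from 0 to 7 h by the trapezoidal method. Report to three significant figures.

Trapezoidal AUC_0→7:
  [0→2]: (0.00+39.87)/2 × 2 = 39.87
  [2→6]: (39.87+19.60)/2 × 4 = 118.94
  [6→6.5]: (19.60+17.48)/2 × 0.5 = 9.27
  [6.5→7]: (17.48+15.58)/2 × 0.5 = 8.265
  Sum = 176.345 mg/L·h

AUC = 176 mg/L·h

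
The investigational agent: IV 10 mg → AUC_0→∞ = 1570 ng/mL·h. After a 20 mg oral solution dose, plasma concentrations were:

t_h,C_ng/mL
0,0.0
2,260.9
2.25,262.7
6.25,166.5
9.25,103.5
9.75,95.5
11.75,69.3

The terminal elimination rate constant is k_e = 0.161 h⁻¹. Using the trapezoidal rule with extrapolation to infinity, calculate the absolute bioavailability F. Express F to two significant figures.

F = 0.71

Trapezoidal AUC_0→11.75 (oral solution):
  [0→2]: (0.0+260.9)/2 × 2 = 260.9
  [2→2.25]: (260.9+262.7)/2 × 0.25 = 65.45
  [2.25→6.25]: (262.7+166.5)/2 × 4 = 858.4
  [6.25→9.25]: (166.5+103.5)/2 × 3 = 405.0
  [9.25→9.75]: (103.5+95.5)/2 × 0.5 = 49.75
  [9.75→11.75]: (95.5+69.3)/2 × 2 = 164.8
  Sum = 1804.3 ng/mL·h
Tail: C_last/k_e = 69.3/0.161 = 430.435
AUC_0→∞ (oral solution) = 1804.3 + 430.435 = 2234.735 ng/mL·h
F = (AUC_ev/D_ev)/(AUC_iv/D_iv) = (2234.735/20)/(1570/10) = 111.73675/157 = 0.7117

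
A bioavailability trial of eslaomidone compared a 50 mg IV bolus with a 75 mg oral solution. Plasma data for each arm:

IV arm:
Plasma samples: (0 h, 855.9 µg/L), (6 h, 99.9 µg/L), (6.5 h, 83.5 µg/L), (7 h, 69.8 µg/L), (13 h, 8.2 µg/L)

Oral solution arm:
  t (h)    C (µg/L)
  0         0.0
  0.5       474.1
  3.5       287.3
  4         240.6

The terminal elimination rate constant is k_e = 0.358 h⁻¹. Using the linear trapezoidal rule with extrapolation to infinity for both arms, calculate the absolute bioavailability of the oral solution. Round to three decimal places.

Trapezoidal AUC_0→13 (IV):
  [0→6]: (855.9+99.9)/2 × 6 = 2867.4
  [6→6.5]: (99.9+83.5)/2 × 0.5 = 45.85
  [6.5→7]: (83.5+69.8)/2 × 0.5 = 38.325
  [7→13]: (69.8+8.2)/2 × 6 = 234.0
  Sum = 3185.575 µg/L·h
IV tail: 8.2/0.358 = 22.905; AUC_iv,0→∞ = 3185.575 + 22.905 = 3208.48 µg/L·h
Trapezoidal AUC_0→4 (oral solution):
  [0→0.5]: (0.0+474.1)/2 × 0.5 = 118.525
  [0.5→3.5]: (474.1+287.3)/2 × 3 = 1142.1
  [3.5→4]: (287.3+240.6)/2 × 0.5 = 131.975
  Sum = 1392.6 µg/L·h
oral solution tail: 240.6/0.358 = 672.067; AUC_ev,0→∞ = 1392.6 + 672.067 = 2064.667 µg/L·h
F = (AUC_ev/D_ev)/(AUC_iv/D_iv) = (2064.667/75)/(3208.48/50) = 27.5289/64.1696 = 0.4290

F = 0.429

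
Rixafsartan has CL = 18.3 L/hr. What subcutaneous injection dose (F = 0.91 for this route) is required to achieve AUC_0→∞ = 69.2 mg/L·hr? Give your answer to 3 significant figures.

Dose = 1390 mg

Dose = CL × AUC_0→∞ / F
     = 18.3 × 69.2 / 0.91 = 1391.6 mg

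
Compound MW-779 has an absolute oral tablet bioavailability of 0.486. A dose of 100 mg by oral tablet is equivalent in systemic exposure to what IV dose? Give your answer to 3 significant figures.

D_iv = 48.6 mg

Systemic exposure from an extravascular dose = F × D_ev, so the equivalent IV dose is F × D_ev.
D_iv = F × D_ev = 0.486 × 100 = 48.6 mg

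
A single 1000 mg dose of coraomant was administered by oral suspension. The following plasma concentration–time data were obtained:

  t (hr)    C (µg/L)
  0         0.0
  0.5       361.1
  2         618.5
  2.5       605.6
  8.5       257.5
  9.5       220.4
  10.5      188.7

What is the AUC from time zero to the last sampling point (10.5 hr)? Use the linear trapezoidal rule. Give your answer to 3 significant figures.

Trapezoidal AUC_0→10.5:
  [0→0.5]: (0.0+361.1)/2 × 0.5 = 90.275
  [0.5→2]: (361.1+618.5)/2 × 1.5 = 734.7
  [2→2.5]: (618.5+605.6)/2 × 0.5 = 306.025
  [2.5→8.5]: (605.6+257.5)/2 × 6 = 2589.3
  [8.5→9.5]: (257.5+220.4)/2 × 1 = 238.95
  [9.5→10.5]: (220.4+188.7)/2 × 1 = 204.55
  Sum = 4163.8 µg/L·hr

AUC = 4160 µg/L·hr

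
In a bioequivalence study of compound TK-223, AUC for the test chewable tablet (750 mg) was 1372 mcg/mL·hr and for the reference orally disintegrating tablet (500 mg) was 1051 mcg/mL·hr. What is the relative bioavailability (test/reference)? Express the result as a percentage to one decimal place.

F_rel = (AUC_test/D_test) / (AUC_ref/D_ref)
      = (1372/750) / (1051/500)
      = 1.82933 / 2.102 = 0.8703 = 87.03%

F_rel = 87.0%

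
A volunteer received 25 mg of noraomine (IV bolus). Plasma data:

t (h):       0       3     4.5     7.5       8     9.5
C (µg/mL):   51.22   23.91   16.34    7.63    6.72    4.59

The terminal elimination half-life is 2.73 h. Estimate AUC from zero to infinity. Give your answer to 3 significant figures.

Trapezoidal AUC_0→9.5:
  [0→3]: (51.22+23.91)/2 × 3 = 112.695
  [3→4.5]: (23.91+16.34)/2 × 1.5 = 30.1875
  [4.5→7.5]: (16.34+7.63)/2 × 3 = 35.955
  [7.5→8]: (7.63+6.72)/2 × 0.5 = 3.5875
  [8→9.5]: (6.72+4.59)/2 × 1.5 = 8.4825
  Sum = 190.9075 µg/mL·h
k_e = ln2 / t½ = 0.693147 / 2.73 = 0.2539 h^-1
Extrapolated tail: C_last / k_e = 4.59 / 0.2539 = 18.078
AUC_0→∞ = 190.9075 + 18.078 = 208.9855 µg/mL·h

AUC = 209 µg/mL·h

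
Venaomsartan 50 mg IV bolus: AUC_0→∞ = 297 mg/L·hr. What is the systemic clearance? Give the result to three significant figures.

CL = Dose_iv / AUC_0→∞
   = 50 / 297 = 0.16835 L/hr

CL = 0.168 L/hr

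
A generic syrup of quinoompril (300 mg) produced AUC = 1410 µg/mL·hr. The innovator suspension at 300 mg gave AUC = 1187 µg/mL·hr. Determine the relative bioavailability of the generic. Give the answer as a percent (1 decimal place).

F_rel = (AUC_test/D_test) / (AUC_ref/D_ref)
      = (1410/300) / (1187/300)
      = 4.7 / 3.95667 = 1.1879 = 118.79%

F_rel = 118.8%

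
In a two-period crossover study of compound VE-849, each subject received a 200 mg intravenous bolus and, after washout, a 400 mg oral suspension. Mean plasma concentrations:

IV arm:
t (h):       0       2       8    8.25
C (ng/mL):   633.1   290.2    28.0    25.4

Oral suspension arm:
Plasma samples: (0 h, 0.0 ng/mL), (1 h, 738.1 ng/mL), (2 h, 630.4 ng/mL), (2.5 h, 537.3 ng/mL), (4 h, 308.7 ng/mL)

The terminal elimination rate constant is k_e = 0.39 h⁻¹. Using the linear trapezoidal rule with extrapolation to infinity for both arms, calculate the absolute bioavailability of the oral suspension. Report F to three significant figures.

F = 0.711

Trapezoidal AUC_0→8.25 (IV):
  [0→2]: (633.1+290.2)/2 × 2 = 923.3
  [2→8]: (290.2+28.0)/2 × 6 = 954.6
  [8→8.25]: (28.0+25.4)/2 × 0.25 = 6.675
  Sum = 1884.575 ng/mL·h
IV tail: 25.4/0.39 = 65.128; AUC_iv,0→∞ = 1884.575 + 65.128 = 1949.703 ng/mL·h
Trapezoidal AUC_0→4 (oral suspension):
  [0→1]: (0.0+738.1)/2 × 1 = 369.05
  [1→2]: (738.1+630.4)/2 × 1 = 684.25
  [2→2.5]: (630.4+537.3)/2 × 0.5 = 291.925
  [2.5→4]: (537.3+308.7)/2 × 1.5 = 634.5
  Sum = 1979.725 ng/mL·h
oral suspension tail: 308.7/0.39 = 791.538; AUC_ev,0→∞ = 1979.725 + 791.538 = 2771.263 ng/mL·h
F = (AUC_ev/D_ev)/(AUC_iv/D_iv) = (2771.263/400)/(1949.703/200) = 6.9281575/9.748515 = 0.7107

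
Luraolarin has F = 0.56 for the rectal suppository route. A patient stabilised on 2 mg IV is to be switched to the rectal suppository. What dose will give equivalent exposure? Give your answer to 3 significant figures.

D_rectal = 3.57 mg

For equal systemic exposure: F × D_ev = D_iv
D_ev = D_iv / F = 2 / 0.56 = 3.57143 mg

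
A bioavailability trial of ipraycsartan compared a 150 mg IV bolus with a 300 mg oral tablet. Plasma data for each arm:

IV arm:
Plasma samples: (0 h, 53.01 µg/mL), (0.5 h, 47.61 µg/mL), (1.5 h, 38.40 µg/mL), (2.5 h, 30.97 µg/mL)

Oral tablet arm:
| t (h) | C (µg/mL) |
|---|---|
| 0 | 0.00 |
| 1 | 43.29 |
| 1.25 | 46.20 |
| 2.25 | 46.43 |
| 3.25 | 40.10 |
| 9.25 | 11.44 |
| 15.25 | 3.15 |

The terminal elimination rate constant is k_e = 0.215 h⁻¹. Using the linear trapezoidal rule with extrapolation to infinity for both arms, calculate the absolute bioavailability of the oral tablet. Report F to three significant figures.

F = 0.679

Trapezoidal AUC_0→2.5 (IV):
  [0→0.5]: (53.01+47.61)/2 × 0.5 = 25.155
  [0.5→1.5]: (47.61+38.40)/2 × 1 = 43.005
  [1.5→2.5]: (38.40+30.97)/2 × 1 = 34.685
  Sum = 102.845 µg/mL·h
IV tail: 30.97/0.215 = 144.047; AUC_iv,0→∞ = 102.845 + 144.047 = 246.892 µg/mL·h
Trapezoidal AUC_0→15.25 (oral tablet):
  [0→1]: (0.00+43.29)/2 × 1 = 21.645
  [1→1.25]: (43.29+46.20)/2 × 0.25 = 11.18625
  [1.25→2.25]: (46.20+46.43)/2 × 1 = 46.315
  [2.25→3.25]: (46.43+40.10)/2 × 1 = 43.265
  [3.25→9.25]: (40.10+11.44)/2 × 6 = 154.62
  [9.25→15.25]: (11.44+3.15)/2 × 6 = 43.77
  Sum = 320.80125 µg/mL·h
oral tablet tail: 3.15/0.215 = 14.651; AUC_ev,0→∞ = 320.80125 + 14.651 = 335.45225 µg/mL·h
F = (AUC_ev/D_ev)/(AUC_iv/D_iv) = (335.45225/300)/(246.892/150) = 1.11817/1.64595 = 0.6793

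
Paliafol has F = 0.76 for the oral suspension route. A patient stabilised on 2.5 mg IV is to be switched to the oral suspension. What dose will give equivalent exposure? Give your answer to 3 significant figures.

D_oral = 3.29 mg

For equal systemic exposure: F × D_ev = D_iv
D_ev = D_iv / F = 2.5 / 0.76 = 3.28947 mg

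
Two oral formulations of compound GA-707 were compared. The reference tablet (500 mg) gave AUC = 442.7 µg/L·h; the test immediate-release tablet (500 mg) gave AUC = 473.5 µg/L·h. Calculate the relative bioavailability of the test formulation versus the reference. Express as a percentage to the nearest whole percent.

F_rel = (AUC_test/D_test) / (AUC_ref/D_ref)
      = (473.5/500) / (442.7/500)
      = 0.947 / 0.8854 = 1.0696 = 106.96%

F_rel = 107%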